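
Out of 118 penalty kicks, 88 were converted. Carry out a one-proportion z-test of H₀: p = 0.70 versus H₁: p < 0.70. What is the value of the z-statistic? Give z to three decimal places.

p̂ = 88/118 = 0.74576.
Under H₀, SE = √(p₀(1−p₀)/n) = √(0.70·0.30/118) = √0.001779661 = 0.042186.
z = (p̂ − p₀)/SE = (0.74576 − 0.70)/0.042186 = 1.085.

z = 1.085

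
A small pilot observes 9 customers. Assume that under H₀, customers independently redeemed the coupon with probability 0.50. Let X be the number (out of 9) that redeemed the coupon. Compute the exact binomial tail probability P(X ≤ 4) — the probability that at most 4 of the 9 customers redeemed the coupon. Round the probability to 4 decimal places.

X is binomial with n = 9 and p = 0.50.
P(X ≤ 4) = Σ_{j=0}^{4} C(9,j)·0.50^j·0.50^{9−j}.
= 0.001953 + 0.017578 + 0.070312 + 0.164062 + 0.246094 = 0.5000.

P = 0.5000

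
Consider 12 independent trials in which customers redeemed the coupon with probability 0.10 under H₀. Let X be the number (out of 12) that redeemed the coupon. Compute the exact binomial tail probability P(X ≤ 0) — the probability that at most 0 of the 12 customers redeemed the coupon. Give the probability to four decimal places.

X ~ Binomial(n=12, p=0.10).
P(X ≤ 0) = C(12,0)·0.10^0·0.90^12.
= 0.282430 = 0.2824.

P = 0.2824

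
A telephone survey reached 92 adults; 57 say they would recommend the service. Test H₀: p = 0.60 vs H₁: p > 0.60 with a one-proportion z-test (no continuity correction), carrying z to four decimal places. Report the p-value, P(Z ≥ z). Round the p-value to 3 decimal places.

Sample proportion p̂ = 57/92 = 0.61957.
SE₀ = √(0.60·0.40/92) = 0.051075.
Test statistic (full precision, shown to 4 dp): z = (57/92 − 0.60)/SE₀ ≈ 0.3831.
p-value = P(Z ≥ z) with z = 0.3831 → 0.351.

p-value = 0.351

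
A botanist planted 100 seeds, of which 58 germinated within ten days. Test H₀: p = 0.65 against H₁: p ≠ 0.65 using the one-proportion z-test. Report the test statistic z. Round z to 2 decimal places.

z = -1.47

With x = 58 successes in n = 100, p̂ = 0.58000.
Under H₀, SE = √(p₀(1−p₀)/n) = √(0.65·0.35/100) = √0.002275000 = 0.047697.
Test statistic: z = -0.07000/0.047697 = -1.47.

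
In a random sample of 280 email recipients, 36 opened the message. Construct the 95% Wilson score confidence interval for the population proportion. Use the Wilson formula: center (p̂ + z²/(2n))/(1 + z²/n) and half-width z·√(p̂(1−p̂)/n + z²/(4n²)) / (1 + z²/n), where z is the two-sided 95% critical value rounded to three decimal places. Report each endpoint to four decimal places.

Here p̂ = 36/280 = 0.12857 and z = 1.960 (z² = 3.841600).
1 + z²/n = 1.013720.
Center = (0.12857 + 0.006860)/1.013720 = 0.13360.
Radicand: p̂(1−p̂)/n + z²/(4n²) = 0.000400146 + 0.000012250 = 0.000412396.
Half-width = z·√(radicand)/denom = 1.960·0.020308/1.013720 = 0.03926.
CI: 0.13360 ± 0.03926 = (0.0943, 0.1729).

(0.0943, 0.1729)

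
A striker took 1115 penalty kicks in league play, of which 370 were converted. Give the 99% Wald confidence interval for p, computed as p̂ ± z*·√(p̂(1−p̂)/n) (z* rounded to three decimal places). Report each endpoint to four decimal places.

(0.2955, 0.3682)

p̂ = 370/1115 = 0.33184.
Standard error of p̂: √(0.221722/1115) = √0.000198854 = 0.014102.
For 99% confidence, z* = 2.576.
Margin = 2.576·0.014102 = 0.03633.
Interval: 0.33184 ± 0.03633 → (0.2955, 0.3682).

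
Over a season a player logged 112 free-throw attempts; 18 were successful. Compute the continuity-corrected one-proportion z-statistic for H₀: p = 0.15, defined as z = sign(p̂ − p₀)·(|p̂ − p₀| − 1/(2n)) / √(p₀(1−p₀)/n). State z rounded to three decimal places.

The sample proportion is 18/112 = 0.16071. p̂ − p₀ = 0.010714.
Continuity correction 1/(2n) = 1/224 = 0.004464.
Corrected numerator: |0.010714| − 0.004464 = 0.006250.
Null standard error: √(0.15·0.85/112) = √0.001138393 = 0.033740.
z = (+)0.006250/0.033740 = 0.185.

z = 0.185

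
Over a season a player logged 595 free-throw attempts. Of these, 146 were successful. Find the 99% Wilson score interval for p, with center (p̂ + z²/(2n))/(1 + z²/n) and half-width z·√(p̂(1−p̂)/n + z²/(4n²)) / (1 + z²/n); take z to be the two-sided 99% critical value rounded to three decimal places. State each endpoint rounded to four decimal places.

p̂ = 146/595 = 0.24538; z = 2.576, so z² = 6.635776.
1 + z²/n = 1.011153.
Center = (0.24538 + 0.005576)/1.011153 = 0.24819.
Radicand: p̂(1−p̂)/n + z²/(4n²) = 0.000311206 + 0.000004686 = 0.000315892.
Half-width = 2.576·√0.000315892/1.011153 = 0.04528.
So the interval runs from 0.2029 to 0.2935.

(0.2029, 0.2935)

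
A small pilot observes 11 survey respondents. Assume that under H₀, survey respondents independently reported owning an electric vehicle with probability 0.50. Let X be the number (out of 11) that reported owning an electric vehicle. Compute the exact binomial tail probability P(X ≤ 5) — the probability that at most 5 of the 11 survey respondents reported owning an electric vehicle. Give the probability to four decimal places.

X is binomial with n = 11 and p = 0.50.
P(X ≤ 5) = Σ_{j=0}^{5} C(11,j)·0.50^j·0.50^{11−j}.
= 0.000488 + 0.005371 + 0.026855 + 0.080566 + 0.161133 + 0.225586 = 0.5000.

P = 0.5000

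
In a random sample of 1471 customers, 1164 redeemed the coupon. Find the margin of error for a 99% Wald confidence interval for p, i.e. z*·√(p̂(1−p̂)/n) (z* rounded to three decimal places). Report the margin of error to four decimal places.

ME = 0.0273

The sample proportion is 1164/1471 = 0.79130.
SE(p̂) = √(0.79130·0.20870/1471) = 0.010596.
z* = 2.576 at the 99% level.
So ME = 0.0273.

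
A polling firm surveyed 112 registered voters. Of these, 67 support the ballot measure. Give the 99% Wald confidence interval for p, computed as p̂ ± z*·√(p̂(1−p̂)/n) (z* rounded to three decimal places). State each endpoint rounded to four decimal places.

Sample proportion p̂ = 67/112 = 0.59821.
Standard error of p̂: √(0.240354/112) = √0.002146017 = 0.046325.
For 99% confidence, z* = 2.576.
Margin of error: 2.576 × 0.046325 = 0.11933.
So the interval runs from 0.4789 to 0.7175.

(0.4789, 0.7175)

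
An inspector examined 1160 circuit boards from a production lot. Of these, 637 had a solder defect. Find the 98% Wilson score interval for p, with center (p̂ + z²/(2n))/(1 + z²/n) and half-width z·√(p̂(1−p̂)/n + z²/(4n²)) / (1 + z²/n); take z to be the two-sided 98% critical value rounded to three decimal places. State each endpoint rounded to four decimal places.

p̂ = 637/1160 = 0.54914; z = 2.326, so z² = 5.410276.
1 + z²/n = 1.004664.
Center = (0.54914 + 0.002332)/1.004664 = 0.54891.
Radicand: p̂(1−p̂)/n + z²/(4n²) = 0.000213436 + 0.000001005 = 0.000214441.
Half-width = z·√(radicand)/denom = 2.326·0.014644/1.004664 = 0.03390.
So the interval runs from 0.5150 to 0.5828.

(0.5150, 0.5828)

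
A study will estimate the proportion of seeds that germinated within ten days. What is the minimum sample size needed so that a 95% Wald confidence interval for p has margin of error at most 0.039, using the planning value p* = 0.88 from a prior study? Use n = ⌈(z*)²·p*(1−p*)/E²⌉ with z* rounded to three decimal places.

n = 267

z* = 1.960 at the 95% level.
p*(1−p*) = 0.1056.
Required n before rounding: 3.841600 × 0.1056 / 0.039² = 266.715.
⌈266.715⌉ = 267.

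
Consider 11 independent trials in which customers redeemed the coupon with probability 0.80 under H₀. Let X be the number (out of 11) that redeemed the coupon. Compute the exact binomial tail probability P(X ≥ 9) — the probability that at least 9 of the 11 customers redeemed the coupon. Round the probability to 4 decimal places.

P = 0.6174

X is binomial with n = 11 and p = 0.80.
P(X ≥ 9) = C(11,9)·0.80^9·0.20^2 + C(11,10)·0.80^10·0.20^1 + C(11,11)·0.80^11·0.20^0.
= 0.295279 + 0.236223 + 0.085899 = 0.6174.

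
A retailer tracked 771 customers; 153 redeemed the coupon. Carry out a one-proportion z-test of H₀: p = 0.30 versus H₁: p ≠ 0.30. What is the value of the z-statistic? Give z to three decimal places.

p̂ = 153/771 = 0.19844.
Null standard error: √(0.30·0.70/771) = √0.000272374 = 0.016504.
z = (p̂ − p₀)/SE = (0.19844 − 0.30)/0.016504 = -6.154.

z = -6.154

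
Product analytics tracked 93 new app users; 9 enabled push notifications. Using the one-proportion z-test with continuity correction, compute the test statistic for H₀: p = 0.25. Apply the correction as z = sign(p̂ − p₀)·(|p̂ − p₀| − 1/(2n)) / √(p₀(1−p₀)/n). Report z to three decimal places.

z = -3.293

Sample proportion p̂ = 9/93 = 0.09677. p̂ − p₀ = -0.153226.
Continuity correction 1/(2n) = 1/186 = 0.005376.
Corrected numerator: |-0.153226| − 0.005376 = 0.147850.
Under H₀, SE = √(p₀(1−p₀)/n) = √(0.25·0.75/93) = √0.002016129 = 0.044901.
z = −0.147850/0.044901 = -3.293.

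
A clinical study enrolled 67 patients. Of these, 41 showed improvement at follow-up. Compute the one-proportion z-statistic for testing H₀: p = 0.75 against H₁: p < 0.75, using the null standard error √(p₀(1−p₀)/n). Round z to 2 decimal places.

z = -2.61

With x = 41 successes in n = 67, p̂ = 0.61194.
Under H₀, SE = √(p₀(1−p₀)/n) = √(0.75·0.25/67) = √0.002798507 = 0.052901.
z = (p̂ − p₀)/SE = (0.61194 − 0.75)/0.052901 = -2.61.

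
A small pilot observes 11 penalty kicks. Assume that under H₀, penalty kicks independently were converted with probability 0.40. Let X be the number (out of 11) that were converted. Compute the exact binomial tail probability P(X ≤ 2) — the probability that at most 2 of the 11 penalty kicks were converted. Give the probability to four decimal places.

P = 0.1189

X is binomial with n = 11 and p = 0.40.
P(X ≤ 2) = C(11,0)·0.40^0·0.60^11 + C(11,1)·0.40^1·0.60^10 + C(11,2)·0.40^2·0.60^9.
= 0.003628 + 0.026605 + 0.088684 = 0.1189.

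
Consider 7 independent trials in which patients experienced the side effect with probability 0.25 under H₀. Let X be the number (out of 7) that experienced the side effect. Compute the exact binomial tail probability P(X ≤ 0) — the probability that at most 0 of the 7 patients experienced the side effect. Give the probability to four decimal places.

X ~ Binomial(n=7, p=0.25).
P(X ≤ 0) = C(7,0)·0.25^0·0.75^7.
= 0.133484 = 0.1335.

P = 0.1335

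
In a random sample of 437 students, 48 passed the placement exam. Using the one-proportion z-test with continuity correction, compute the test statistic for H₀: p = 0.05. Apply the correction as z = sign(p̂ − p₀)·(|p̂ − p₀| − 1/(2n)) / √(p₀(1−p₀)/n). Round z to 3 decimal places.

z = 5.630

The sample proportion is 48/437 = 0.10984. p̂ − p₀ = 0.059840.
1/(2n) = 0.001144.
Corrected numerator: |0.059840| − 0.001144 = 0.058696.
Under H₀, SE = √(p₀(1−p₀)/n) = √(0.05·0.95/437) = √0.000108696 = 0.010426.
z = +0.058696/0.010426 = 5.630.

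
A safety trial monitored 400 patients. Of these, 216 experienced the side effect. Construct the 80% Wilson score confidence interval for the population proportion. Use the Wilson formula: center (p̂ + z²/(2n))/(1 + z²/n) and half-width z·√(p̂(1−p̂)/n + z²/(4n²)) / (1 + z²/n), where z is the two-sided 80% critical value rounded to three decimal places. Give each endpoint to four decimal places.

p̂ = 216/400 = 0.54000; z = 1.282, so z² = 1.643524.
Denominator 1 + z²/n = 1 + 1.643524/400 = 1.004109.
Center = (0.54000 + 0.002054)/1.004109 = 0.53984.
Radicand: p̂(1−p̂)/n + z²/(4n²) = 0.000621000 + 0.000002568 = 0.000623568.
Half-width = z·√(radicand)/denom = 1.282·0.024971/1.004109 = 0.03188.
CI: 0.53984 ± 0.03188 = (0.5080, 0.5717).

(0.5080, 0.5717)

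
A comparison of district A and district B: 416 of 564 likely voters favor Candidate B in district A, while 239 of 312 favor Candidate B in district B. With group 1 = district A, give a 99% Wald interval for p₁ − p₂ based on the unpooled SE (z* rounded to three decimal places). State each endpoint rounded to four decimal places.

(-0.1065, 0.0496)

p̂₁ = 416/564 = 0.73759, p̂₂ = 239/312 = 0.76603; p̂₁ − p̂₂ = -0.02844.
SE = √(0.000343177 + 0.000574456) = √0.000917633 = 0.030292.
The 99% critical value is z* = 2.576. Margin = 2.576·0.030292 = 0.07803.
Interval: -0.02844 ± 0.07803 → (-0.1065, 0.0496).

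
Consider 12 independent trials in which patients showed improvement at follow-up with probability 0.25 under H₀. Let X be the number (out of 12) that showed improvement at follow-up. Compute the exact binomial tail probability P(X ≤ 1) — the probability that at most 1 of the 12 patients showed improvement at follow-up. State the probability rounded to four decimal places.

P = 0.1584

X is binomial with n = 12 and p = 0.25.
P(X ≤ 1) = C(12,0)·0.25^0·0.75^12 + C(12,1)·0.25^1·0.75^11.
= 0.031676 + 0.126705 = 0.1584.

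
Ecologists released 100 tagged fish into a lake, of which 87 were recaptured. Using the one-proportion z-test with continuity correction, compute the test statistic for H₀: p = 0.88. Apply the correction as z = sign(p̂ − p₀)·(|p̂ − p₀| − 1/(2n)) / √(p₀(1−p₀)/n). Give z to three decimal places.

z = -0.154

Sample proportion p̂ = 87/100 = 0.87000. p̂ − p₀ = -0.010000.
Continuity correction 1/(2n) = 1/200 = 0.005000.
Corrected numerator: |-0.010000| − 0.005000 = 0.005000.
SE₀ = √(0.88·0.12/100) = 0.032496.
z = −0.005000/0.032496 = -0.154.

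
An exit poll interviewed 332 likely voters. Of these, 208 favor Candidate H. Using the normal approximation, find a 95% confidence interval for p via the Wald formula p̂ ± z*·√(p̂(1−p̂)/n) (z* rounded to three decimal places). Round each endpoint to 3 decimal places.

(0.574, 0.679)

The sample proportion is 208/332 = 0.62651.
SE = √(p̂(1−p̂)/n) = √(0.233996/332) = 0.026548.
For 95% confidence, z* = 1.960.
Margin of error: 1.960 × 0.026548 = 0.05203.
So the interval runs from 0.574 to 0.679.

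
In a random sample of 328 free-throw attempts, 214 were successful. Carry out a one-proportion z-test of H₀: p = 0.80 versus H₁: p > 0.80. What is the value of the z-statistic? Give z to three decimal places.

p̂ = 214/328 = 0.65244.
SE₀ = √(0.80·0.20/328) = 0.022086.
Test statistic: z = -0.14756/0.022086 = -6.681.

z = -6.681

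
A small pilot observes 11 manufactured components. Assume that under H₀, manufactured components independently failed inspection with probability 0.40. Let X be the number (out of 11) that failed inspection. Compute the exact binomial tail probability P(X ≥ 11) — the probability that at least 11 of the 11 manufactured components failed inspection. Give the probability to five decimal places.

P = 0.00004

X is binomial with n = 11 and p = 0.40.
P(X ≥ 11) = C(11,11)·0.40^11·0.60^0.
= 0.000042 = 0.00004.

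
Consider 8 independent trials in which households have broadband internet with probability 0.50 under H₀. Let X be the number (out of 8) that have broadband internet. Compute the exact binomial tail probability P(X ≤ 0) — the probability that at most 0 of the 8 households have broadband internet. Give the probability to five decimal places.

X ~ Binomial(n=8, p=0.50).
P(X ≤ 0) = C(8,0)·0.50^0·0.50^8.
= 0.003906 = 0.00391.

P = 0.00391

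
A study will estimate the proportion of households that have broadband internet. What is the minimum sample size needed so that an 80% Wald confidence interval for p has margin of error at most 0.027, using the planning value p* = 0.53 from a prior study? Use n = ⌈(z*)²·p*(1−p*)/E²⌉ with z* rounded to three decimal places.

The 80% critical value is z* = 1.282.
p*(1−p*) = 0.2491.
Required n before rounding: 1.643524 × 0.2491 / 0.027² = 561.594.
Rounding up, n = 562.

n = 562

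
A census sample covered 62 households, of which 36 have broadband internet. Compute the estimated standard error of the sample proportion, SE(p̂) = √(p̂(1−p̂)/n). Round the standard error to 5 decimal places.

p̂ = 36/62 = 0.58065.
p̂(1−p̂) = 0.243496.
SE = √(0.243496/62) = √0.003927355 = 0.06267.

SE = 0.06267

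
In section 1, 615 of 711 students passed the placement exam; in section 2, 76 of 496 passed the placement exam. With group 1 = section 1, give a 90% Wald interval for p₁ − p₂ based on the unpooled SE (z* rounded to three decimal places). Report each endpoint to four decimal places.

(0.6778, 0.7457)

p̂₁ = 615/711 = 0.86498, p̂₂ = 76/496 = 0.15323; p̂₁ − p̂₂ = 0.71175.
Unpooled SE = √(p̂₁(1−p̂₁)/n₁ + p̂₂(1−p̂₂)/n₂) = √(0.000164262 + 0.000261588) = 0.020636.
The 90% critical value is z* = 1.645. Margin = 1.645·0.020636 = 0.03395.
Interval: 0.71175 ± 0.03395 → (0.6778, 0.7457).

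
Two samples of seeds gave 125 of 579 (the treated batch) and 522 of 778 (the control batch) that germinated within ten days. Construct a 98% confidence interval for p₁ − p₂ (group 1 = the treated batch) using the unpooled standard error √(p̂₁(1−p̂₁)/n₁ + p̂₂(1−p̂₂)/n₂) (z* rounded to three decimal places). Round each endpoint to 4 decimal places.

p̂₁ = 125/579 = 0.21589, p̂₂ = 522/778 = 0.67095; p̂₁ − p̂₂ = -0.45506.
SE = √(0.000292368 + 0.000283773) = √0.000576141 = 0.024003.
The 98% critical value is z* = 2.326. Margin = 2.326·0.024003 = 0.05583.
CI: -0.45506 ± 0.05583 = (-0.5109, -0.3992).

(-0.5109, -0.3992)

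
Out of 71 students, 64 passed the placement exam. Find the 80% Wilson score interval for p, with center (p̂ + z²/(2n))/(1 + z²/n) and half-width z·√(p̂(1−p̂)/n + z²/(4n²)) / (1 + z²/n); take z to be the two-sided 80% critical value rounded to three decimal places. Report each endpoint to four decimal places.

(0.8466, 0.9381)

Here p̂ = 64/71 = 0.90141 and z = 1.282 (z² = 1.643524).
Denominator 1 + z²/n = 1 + 1.643524/71 = 1.023148.
Center = (0.90141 + 0.011574)/1.023148 = 0.89233.
Radicand: p̂(1−p̂)/n + z²/(4n²) = 0.001251708 + 0.000081508 = 0.001333216.
Half-width = 1.282·√0.001333216/1.023148 = 0.04575.
CI: 0.89233 ± 0.04575 = (0.8466, 0.9381).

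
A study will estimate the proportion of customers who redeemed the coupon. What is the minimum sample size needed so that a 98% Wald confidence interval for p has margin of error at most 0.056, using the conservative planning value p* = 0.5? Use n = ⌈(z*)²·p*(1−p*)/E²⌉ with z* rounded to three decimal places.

For 98% confidence, z* = 2.326.
p*(1−p*) = 0.2500.
(z*)²·p*(1−p*)/E² = 5.410276·0.2500/0.003136 = 431.304.
⌈431.304⌉ = 432.

n = 432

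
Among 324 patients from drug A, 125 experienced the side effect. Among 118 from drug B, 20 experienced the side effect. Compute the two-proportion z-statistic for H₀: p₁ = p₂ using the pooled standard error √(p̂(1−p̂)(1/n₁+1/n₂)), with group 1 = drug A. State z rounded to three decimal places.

z = 4.285

p̂₁ = 125/324 = 0.38580, p̂₂ = 20/118 = 0.16949.
Pooling: p̂ = 145/442 = 0.32805.
SE = √[p̂(1−p̂)(1/n₁+1/n₂)] = √[0.32805·0.67195·(1/324+1/118)] ≈ 0.050482.
z = (p̂₁ − p̂₂)/SE = (0.38580 − 0.16949)/0.050482 = 0.21631/0.050482 = 4.285.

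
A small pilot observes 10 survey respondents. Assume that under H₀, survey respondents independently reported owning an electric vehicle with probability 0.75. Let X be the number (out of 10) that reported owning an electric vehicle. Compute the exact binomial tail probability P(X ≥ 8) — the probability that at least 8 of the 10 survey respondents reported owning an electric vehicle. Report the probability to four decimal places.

P = 0.5256

X is binomial with n = 10 and p = 0.75.
P(X ≥ 8) = C(10,8)·0.75^8·0.25^2 + C(10,9)·0.75^9·0.25^1 + C(10,10)·0.75^10·0.25^0.
= 0.281568 + 0.187712 + 0.056314 = 0.5256.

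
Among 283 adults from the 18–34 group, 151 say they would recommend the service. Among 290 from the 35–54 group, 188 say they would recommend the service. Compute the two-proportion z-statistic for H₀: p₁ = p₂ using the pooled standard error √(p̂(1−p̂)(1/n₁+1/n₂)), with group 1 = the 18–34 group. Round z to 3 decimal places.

Sample proportions: p̂₁ = 151/283 = 0.53357 and p̂₂ = 188/290 = 0.64828.
Pooled p̂ = (151+188)/(283+290) = 339/573 = 0.59162.
SE = √[p̂(1−p̂)(1/n₁+1/n₂)] = √[0.59162·0.40838·(1/283+1/290)] ≈ 0.041071.
z = -0.11471/0.041071 = -2.793.

z = -2.793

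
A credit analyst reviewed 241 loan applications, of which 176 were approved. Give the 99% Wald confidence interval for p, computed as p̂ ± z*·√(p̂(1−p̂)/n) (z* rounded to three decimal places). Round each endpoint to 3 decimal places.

(0.657, 0.804)

With x = 176 successes in n = 241, p̂ = 0.73029.
SE = √(p̂(1−p̂)/n) = √(0.196966/241) = 0.028588.
The 99% critical value is z* = 2.576.
Margin = 2.576·0.028588 = 0.07364.
CI: 0.73029 ± 0.07364 = (0.657, 0.804).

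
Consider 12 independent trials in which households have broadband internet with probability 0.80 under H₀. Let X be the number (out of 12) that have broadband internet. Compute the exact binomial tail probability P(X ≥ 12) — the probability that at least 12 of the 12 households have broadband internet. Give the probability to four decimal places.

P = 0.0687

X is binomial with n = 12 and p = 0.80.
P(X ≥ 12) = C(12,12)·0.80^12·0.20^0.
= 0.068719 = 0.0687.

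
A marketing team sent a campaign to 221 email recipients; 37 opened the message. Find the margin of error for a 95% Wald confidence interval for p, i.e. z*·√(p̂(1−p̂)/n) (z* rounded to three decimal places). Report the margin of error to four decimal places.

ME = 0.0492

With x = 37 successes in n = 221, p̂ = 0.16742.
SE(p̂) = √(0.16742·0.83258/221) = 0.025114.
z* = 1.960 at the 95% level.
So ME = 0.0492.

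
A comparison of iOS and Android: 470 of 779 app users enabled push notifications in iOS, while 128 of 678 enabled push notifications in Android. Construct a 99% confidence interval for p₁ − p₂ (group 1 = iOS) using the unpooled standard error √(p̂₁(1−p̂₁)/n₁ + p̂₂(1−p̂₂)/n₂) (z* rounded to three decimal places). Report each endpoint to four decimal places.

p̂₁ = 470/779 = 0.60334, p̂₂ = 128/678 = 0.18879; p̂₁ − p̂₂ = 0.41455.
Unpooled SE = √(p̂₁(1−p̂₁)/n₁ + p̂₂(1−p̂₂)/n₂) = √(0.000307216 + 0.000225883) = 0.023089.
The 99% critical value is z* = 2.576. Margin = 2.576·0.023089 = 0.05948.
So the interval runs from 0.3551 to 0.4740.

(0.3551, 0.4740)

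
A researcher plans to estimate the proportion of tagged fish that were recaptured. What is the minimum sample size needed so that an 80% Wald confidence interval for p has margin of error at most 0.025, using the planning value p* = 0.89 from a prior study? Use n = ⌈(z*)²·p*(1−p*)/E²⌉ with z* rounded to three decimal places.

n = 258

The 80% critical value is z* = 1.282.
p*(1−p*) = 0.0979.
Required n before rounding: 1.643524 × 0.0979 / 0.025² = 257.442.
Rounding up, n = 258.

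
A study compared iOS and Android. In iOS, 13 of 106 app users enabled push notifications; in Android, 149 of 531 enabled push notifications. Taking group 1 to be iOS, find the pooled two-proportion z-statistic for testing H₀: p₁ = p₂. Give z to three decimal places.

Sample proportions: p̂₁ = 13/106 = 0.12264 and p̂₂ = 149/531 = 0.28060.
Pooled p̂ = (13+149)/(106+531) = 162/637 = 0.25432.
SE = √[p̂(1−p̂)(1/n₁+1/n₂)] = √[0.25432·0.74568·(1/106+1/531)] ≈ 0.046327.
z = -0.15796/0.046327 = -3.410.

z = -3.410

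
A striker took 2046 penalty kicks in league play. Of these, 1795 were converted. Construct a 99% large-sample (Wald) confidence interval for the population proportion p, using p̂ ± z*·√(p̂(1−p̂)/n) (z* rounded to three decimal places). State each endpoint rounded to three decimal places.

(0.859, 0.896)

p̂ = 1795/2046 = 0.87732.
SE = √(p̂(1−p̂)/n) = √(0.107628/2046) = 0.007253.
For 99% confidence, z* = 2.576.
Margin of error: 2.576 × 0.007253 = 0.01868.
CI: 0.87732 ± 0.01868 = (0.859, 0.896).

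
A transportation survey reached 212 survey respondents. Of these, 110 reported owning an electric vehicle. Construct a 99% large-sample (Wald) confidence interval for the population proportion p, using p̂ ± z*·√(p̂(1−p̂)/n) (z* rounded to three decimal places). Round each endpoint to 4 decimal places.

The sample proportion is 110/212 = 0.51887.
SE = √(p̂(1−p̂)/n) = √(0.249644/212) = 0.034316.
The 99% critical value is z* = 2.576.
Margin of error: 2.576 × 0.034316 = 0.08840.
So the interval runs from 0.4305 to 0.6073.

(0.4305, 0.6073)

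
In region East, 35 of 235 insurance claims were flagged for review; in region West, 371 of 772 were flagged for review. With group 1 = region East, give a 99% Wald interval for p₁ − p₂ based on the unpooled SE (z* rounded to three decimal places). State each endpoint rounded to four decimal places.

p̂₁ = 35/235 = 0.14894, p̂₂ = 371/772 = 0.48057; p̂₁ − p̂₂ = -0.33163.
Unpooled SE = √(p̂₁(1−p̂₁)/n₁ + p̂₂(1−p̂₂)/n₂) = √(0.000539380 + 0.000323345) = 0.029372.
The 99% critical value is z* = 2.576. Margin of error = 0.07566.
CI: -0.33163 ± 0.07566 = (-0.4073, -0.2560).

(-0.4073, -0.2560)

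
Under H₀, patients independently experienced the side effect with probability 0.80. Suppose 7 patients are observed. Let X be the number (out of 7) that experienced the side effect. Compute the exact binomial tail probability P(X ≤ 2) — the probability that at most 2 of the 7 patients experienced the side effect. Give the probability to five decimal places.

P = 0.00467

X is binomial with n = 7 and p = 0.80.
P(X ≤ 2) = C(7,0)·0.80^0·0.20^7 + C(7,1)·0.80^1·0.20^6 + C(7,2)·0.80^2·0.20^5.
= 0.000013 + 0.000358 + 0.004301 = 0.00467.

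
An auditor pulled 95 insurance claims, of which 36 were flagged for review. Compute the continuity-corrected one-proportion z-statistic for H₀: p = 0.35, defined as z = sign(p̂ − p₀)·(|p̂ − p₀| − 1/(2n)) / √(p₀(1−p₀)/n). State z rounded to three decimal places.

With x = 36 successes in n = 95, p̂ = 0.37895. p̂ − p₀ = 0.028947.
Continuity correction 1/(2n) = 1/190 = 0.005263.
Corrected numerator: |0.028947| − 0.005263 = 0.023684.
Null standard error: √(0.35·0.65/95) = √0.002394737 = 0.048936.
z = (+)0.023684/0.048936 = 0.484.

z = 0.484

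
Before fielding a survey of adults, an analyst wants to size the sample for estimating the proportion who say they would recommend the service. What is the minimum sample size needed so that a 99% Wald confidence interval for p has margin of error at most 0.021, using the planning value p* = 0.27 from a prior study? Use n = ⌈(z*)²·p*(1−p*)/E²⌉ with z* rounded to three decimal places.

z* = 2.576 at the 99% level.
p*(1−p*) = 0.1971.
(z*)²·p*(1−p*)/E² = 6.635776·0.1971/0.000441 = 2965.786.
Rounding up, n = 2966.

n = 2966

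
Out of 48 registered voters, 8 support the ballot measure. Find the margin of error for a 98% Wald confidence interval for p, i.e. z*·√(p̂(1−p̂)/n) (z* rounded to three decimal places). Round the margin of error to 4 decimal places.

With x = 8 successes in n = 48, p̂ = 0.16667.
SE = √(p̂(1−p̂)/n) = √(0.138889/48) = 0.053791.
The 98% critical value is z* = 2.326.
So ME = 0.1251.

ME = 0.1251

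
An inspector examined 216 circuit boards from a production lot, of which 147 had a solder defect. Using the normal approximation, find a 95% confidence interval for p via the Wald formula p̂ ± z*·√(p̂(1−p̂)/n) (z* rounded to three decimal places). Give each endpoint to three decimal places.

p̂ = 147/216 = 0.68056.
SE(p̂) = √(0.68056·0.31944/216) = 0.031725.
The 95% critical value is z* = 1.960.
Margin = 1.960·0.031725 = 0.06218.
So the interval runs from 0.618 to 0.743.

(0.618, 0.743)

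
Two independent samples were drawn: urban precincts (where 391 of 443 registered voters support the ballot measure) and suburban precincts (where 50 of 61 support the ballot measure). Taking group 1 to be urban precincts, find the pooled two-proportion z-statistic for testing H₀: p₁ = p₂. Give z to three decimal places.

Sample proportions: p̂₁ = 391/443 = 0.88262 and p̂₂ = 50/61 = 0.81967.
Pooling: p̂ = 441/504 = 0.87500.
SE = √[p̂(1−p̂)(1/n₁+1/n₂)] = √[0.87500·0.12500·(1/443+1/61)] ≈ 0.045166.
z = (p̂₁ − p̂₂)/SE = (0.88262 − 0.81967)/0.045166 = 0.06295/0.045166 = 1.394.

z = 1.394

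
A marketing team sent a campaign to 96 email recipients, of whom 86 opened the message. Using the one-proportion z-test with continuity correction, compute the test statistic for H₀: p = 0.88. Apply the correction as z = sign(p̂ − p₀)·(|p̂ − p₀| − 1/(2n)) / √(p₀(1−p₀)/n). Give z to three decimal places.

z = 0.320

With x = 86 successes in n = 96, p̂ = 0.89583. p̂ − p₀ = 0.015833.
1/(2n) = 0.005208.
Corrected numerator: |0.015833| − 0.005208 = 0.010625.
Under H₀, SE = √(p₀(1−p₀)/n) = √(0.88·0.12/96) = √0.001100000 = 0.033166.
z = +0.010625/0.033166 = 0.320.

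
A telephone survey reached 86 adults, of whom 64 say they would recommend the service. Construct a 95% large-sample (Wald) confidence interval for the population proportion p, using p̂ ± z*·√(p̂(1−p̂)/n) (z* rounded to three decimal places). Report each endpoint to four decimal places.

(0.6520, 0.8364)

With x = 64 successes in n = 86, p̂ = 0.74419.
SE(p̂) = √(0.74419·0.25581/86) = 0.047049.
For 95% confidence, z* = 1.960.
Margin = 1.960·0.047049 = 0.09222.
CI: 0.74419 ± 0.09222 = (0.6520, 0.8364).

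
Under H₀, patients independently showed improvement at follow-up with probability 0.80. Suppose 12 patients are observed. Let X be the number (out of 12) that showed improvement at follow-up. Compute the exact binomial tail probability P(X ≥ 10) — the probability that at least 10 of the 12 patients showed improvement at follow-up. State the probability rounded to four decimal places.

P = 0.5583

X is binomial with n = 12 and p = 0.80.
P(X ≥ 10) = C(12,10)·0.80^10·0.20^2 + C(12,11)·0.80^11·0.20^1 + C(12,12)·0.80^12·0.20^0.
= 0.283468 + 0.206158 + 0.068719 = 0.5583.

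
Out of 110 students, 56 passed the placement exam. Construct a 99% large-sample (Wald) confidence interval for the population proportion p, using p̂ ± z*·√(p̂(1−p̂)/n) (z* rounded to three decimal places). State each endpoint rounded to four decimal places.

(0.3863, 0.6319)

p̂ = 56/110 = 0.50909.
SE(p̂) = √(0.50909·0.49091/110) = 0.047665.
For 99% confidence, z* = 2.576.
Margin = 2.576·0.047665 = 0.12279.
CI: 0.50909 ± 0.12279 = (0.3863, 0.6319).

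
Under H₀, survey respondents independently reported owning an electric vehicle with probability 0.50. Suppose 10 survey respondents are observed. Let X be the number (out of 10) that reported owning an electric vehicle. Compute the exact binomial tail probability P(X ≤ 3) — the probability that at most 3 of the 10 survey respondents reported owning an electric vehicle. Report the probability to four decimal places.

X ~ Binomial(n=10, p=0.50).
P(X ≤ 3) = C(10,0)·0.50^0·0.50^10 + C(10,1)·0.50^1·0.50^9 + C(10,2)·0.50^2·0.50^8 + C(10,3)·0.50^3·0.50^7.
= 0.000977 + 0.009766 + 0.043945 + 0.117188 = 0.1719.

P = 0.1719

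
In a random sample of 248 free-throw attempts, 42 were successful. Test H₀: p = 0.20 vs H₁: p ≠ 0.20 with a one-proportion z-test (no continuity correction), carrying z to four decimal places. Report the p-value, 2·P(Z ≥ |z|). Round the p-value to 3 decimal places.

p-value = 0.228

The sample proportion is 42/248 = 0.16935.
SE₀ = √(0.20·0.80/248) = 0.025400.
Test statistic (full precision, shown to 4 dp): z = (42/248 − 0.20)/SE₀ ≈ -1.2065.
p-value = 2·P(Z ≥ |z|) with z = -1.2065 → 0.228.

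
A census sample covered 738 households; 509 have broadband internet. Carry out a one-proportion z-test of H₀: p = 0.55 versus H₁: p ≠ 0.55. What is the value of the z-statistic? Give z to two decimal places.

z = 7.63

Sample proportion p̂ = 509/738 = 0.68970.
Null standard error: √(0.55·0.45/738) = √0.000335366 = 0.018313.
z = (p̂ − p₀)/SE = (0.68970 − 0.55)/0.018313 = 7.63.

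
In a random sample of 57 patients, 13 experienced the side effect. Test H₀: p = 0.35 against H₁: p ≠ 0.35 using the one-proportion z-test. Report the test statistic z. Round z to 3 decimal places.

z = -1.930

Sample proportion p̂ = 13/57 = 0.22807.
Null standard error: √(0.35·0.65/57) = √0.003991228 = 0.063176.
z = (0.22807 − 0.35)/0.063176 = -0.12193/0.063176 = -1.930.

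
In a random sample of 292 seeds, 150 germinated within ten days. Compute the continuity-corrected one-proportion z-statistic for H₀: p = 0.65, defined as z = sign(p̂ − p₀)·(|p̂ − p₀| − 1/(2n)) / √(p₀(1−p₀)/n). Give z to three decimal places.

z = -4.822

The sample proportion is 150/292 = 0.51370. p̂ − p₀ = -0.136301.
1/(2n) = 0.001712.
Corrected numerator: |-0.136301| − 0.001712 = 0.134589.
Null standard error: √(0.65·0.35/292) = √0.000779110 = 0.027913.
z = (−)0.134589/0.027913 = -4.822.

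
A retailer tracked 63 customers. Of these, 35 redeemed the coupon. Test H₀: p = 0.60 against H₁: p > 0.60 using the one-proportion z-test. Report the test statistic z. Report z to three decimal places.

With x = 35 successes in n = 63, p̂ = 0.55556.
SE₀ = √(0.60·0.40/63) = 0.061721.
Test statistic: z = -0.04444/0.061721 = -0.720.

z = -0.720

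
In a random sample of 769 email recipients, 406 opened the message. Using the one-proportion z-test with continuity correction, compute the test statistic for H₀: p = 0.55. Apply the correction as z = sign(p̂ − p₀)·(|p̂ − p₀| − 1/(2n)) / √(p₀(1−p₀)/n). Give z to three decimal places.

z = -1.192

With x = 406 successes in n = 769, p̂ = 0.52796. p̂ − p₀ = -0.022042.
Continuity correction 1/(2n) = 1/1538 = 0.000650.
Corrected numerator: |-0.022042| − 0.000650 = 0.021392.
SE₀ = √(0.55·0.45/769) = 0.017940.
z = (−)0.021392/0.017940 = -1.192.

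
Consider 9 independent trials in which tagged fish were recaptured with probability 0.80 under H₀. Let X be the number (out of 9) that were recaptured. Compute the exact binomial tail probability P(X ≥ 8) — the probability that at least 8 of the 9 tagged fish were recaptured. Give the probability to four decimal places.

X ~ Binomial(n=9, p=0.80).
P(X ≥ 8) = C(9,8)·0.80^8·0.20^1 + C(9,9)·0.80^9·0.20^0.
= 0.301990 + 0.134218 = 0.4362.

P = 0.4362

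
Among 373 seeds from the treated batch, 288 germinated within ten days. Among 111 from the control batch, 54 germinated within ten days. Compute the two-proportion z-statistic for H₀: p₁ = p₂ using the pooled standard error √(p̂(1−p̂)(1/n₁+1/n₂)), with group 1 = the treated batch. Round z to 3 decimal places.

Sample proportions: p̂₁ = 288/373 = 0.77212 and p̂₂ = 54/111 = 0.48649.
Pooling: p̂ = 342/484 = 0.70661.
SE = √[p̂(1−p̂)(1/n₁+1/n₂)] = √[0.70661·0.29339·(1/373+1/111)] ≈ 0.049229.
z = (p̂₁ − p̂₂)/SE = (0.77212 − 0.48649)/0.049229 = 0.28563/0.049229 = 5.802.

z = 5.802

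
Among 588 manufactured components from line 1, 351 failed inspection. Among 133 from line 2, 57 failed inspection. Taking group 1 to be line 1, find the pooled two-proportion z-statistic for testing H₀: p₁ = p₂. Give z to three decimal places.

Sample proportions: p̂₁ = 351/588 = 0.59694 and p̂₂ = 57/133 = 0.42857.
Pooled p̂ = (351+57)/(588+133) = 408/721 = 0.56588.
Pooled SE = √[0.2456597·0.00921948] ≈ 0.047590.
z = 0.16837/0.047590 = 3.538.

z = 3.538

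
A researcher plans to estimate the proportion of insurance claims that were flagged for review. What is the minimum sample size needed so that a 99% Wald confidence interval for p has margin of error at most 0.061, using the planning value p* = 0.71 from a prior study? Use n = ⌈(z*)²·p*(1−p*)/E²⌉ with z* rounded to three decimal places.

For 99% confidence, z* = 2.576.
p*(1−p*) = 0.71·0.29 = 0.2059.
Required n before rounding: 6.635776 × 0.2059 / 0.061² = 367.188.
Rounding up, n = 368.

n = 368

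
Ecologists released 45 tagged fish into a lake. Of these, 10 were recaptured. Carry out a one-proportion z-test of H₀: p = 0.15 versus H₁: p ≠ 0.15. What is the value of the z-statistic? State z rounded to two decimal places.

The sample proportion is 10/45 = 0.22222.
Under H₀, SE = √(p₀(1−p₀)/n) = √(0.15·0.85/45) = √0.002833333 = 0.053229.
z = (p̂ − p₀)/SE = (0.22222 − 0.15)/0.053229 = 1.36.

z = 1.36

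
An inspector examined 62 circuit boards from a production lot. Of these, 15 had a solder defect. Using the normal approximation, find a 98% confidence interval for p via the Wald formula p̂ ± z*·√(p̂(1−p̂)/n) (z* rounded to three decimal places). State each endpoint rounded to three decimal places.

With x = 15 successes in n = 62, p̂ = 0.24194.
SE(p̂) = √(0.24194·0.75806/62) = 0.054388.
For 98% confidence, z* = 2.326.
Margin = 2.326·0.054388 = 0.12651.
So the interval runs from 0.115 to 0.368.

(0.115, 0.368)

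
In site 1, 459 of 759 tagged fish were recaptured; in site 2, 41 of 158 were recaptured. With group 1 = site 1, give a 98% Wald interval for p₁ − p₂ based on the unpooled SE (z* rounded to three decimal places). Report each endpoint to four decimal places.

(0.2542, 0.4363)

p̂₁ = 0.60474, p̂₂ = 0.25949, so the observed difference is 0.34525.
SE = √(0.000314926 + 0.001216182) = √0.001531108 = 0.039129.
The 98% critical value is z* = 2.326. Margin of error = 0.09101.
CI: 0.34525 ± 0.09101 = (0.2542, 0.4363).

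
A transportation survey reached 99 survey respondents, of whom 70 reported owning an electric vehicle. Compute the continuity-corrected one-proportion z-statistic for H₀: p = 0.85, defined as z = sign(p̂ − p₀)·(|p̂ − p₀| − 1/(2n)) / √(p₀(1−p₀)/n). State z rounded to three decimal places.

p̂ = 70/99 = 0.70707. p̂ − p₀ = -0.142929.
1/(2n) = 0.005051.
Corrected numerator: |-0.142929| − 0.005051 = 0.137878.
SE₀ = √(0.85·0.15/99) = 0.035887.
z = −0.137878/0.035887 = -3.842.

z = -3.842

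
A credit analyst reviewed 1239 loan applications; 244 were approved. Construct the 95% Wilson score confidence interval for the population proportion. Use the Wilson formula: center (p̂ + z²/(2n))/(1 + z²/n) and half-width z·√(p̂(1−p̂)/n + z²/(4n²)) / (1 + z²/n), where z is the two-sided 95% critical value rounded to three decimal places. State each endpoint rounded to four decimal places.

Here p̂ = 244/1239 = 0.19693 and z = 1.960 (z² = 3.841600).
Denominator 1 + z²/n = 1 + 3.841600/1239 = 1.003101.
Adjusted center: (0.19693 + z²/(2n))/1.003101 = 0.19787.
Radicand: p̂(1−p̂)/n + z²/(4n²) = 0.000127644 + 0.000000626 = 0.000128270.
Half-width = 1.960·√0.000128270/1.003101 = 0.02213.
So the interval runs from 0.1757 to 0.2200.

(0.1757, 0.2200)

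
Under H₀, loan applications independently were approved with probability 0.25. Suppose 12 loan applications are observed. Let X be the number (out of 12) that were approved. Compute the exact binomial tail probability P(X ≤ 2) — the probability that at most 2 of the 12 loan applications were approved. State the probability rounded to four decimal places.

X is binomial with n = 12 and p = 0.25.
P(X ≤ 2) = C(12,0)·0.25^0·0.75^12 + C(12,1)·0.25^1·0.75^11 + C(12,2)·0.25^2·0.75^10.
= 0.031676 + 0.126705 + 0.232293 = 0.3907.

P = 0.3907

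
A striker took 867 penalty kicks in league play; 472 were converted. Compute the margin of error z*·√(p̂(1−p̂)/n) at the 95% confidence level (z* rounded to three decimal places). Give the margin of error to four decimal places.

ME = 0.0332

Sample proportion p̂ = 472/867 = 0.54441.
Standard error of p̂: √(0.248028/867) = √0.000286076 = 0.016914.
The 95% critical value is z* = 1.960.
Margin of error = z*·SE = 1.960 × 0.016914 = 0.0332.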